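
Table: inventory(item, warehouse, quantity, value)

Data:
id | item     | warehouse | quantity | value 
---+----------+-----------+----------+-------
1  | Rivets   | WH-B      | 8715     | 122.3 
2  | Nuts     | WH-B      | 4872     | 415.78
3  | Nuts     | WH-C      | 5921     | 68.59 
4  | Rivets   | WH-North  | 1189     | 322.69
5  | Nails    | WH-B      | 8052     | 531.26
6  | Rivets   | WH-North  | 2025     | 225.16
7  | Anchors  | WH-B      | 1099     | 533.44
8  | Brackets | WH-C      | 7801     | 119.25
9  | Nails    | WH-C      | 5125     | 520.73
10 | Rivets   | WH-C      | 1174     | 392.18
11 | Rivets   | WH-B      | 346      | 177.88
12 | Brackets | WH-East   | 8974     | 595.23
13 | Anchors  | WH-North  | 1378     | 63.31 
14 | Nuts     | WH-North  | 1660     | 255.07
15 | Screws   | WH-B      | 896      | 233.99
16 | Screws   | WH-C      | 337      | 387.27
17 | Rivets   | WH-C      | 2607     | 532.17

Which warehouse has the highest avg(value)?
SELECT warehouse, AVG(value) as val
FROM inventory
GROUP BY warehouse
ORDER BY val DESC
LIMIT 1

Result: WH-East with avg(value) = 595.23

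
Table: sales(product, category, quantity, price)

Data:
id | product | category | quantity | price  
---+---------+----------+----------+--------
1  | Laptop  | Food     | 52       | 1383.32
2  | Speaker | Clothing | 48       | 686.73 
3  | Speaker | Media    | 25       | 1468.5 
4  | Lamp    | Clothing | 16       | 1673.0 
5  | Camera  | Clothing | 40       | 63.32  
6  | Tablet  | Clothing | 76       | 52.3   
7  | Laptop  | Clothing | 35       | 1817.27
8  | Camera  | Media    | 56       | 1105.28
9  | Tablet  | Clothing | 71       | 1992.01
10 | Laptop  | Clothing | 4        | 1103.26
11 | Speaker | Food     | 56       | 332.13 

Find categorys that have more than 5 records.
SELECT category, COUNT(*) as cnt
FROM sales
GROUP BY category
HAVING COUNT(*) > 5

Result:
  Clothing: 7

Note: HAVING filters groups after aggregation, WHERE filters rows before.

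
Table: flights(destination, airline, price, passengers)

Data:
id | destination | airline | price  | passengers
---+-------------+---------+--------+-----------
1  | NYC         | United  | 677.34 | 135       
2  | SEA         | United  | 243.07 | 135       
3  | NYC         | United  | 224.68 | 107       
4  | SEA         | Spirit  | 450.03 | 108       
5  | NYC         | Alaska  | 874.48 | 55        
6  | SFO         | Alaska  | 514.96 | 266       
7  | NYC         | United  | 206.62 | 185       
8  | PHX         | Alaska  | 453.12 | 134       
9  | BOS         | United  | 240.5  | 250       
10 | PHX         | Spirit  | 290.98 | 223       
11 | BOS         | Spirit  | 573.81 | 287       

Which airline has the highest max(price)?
SELECT airline, MAX(price) as val
FROM flights
GROUP BY airline
ORDER BY val DESC
LIMIT 1

Result: Alaska with max(price) = 874.48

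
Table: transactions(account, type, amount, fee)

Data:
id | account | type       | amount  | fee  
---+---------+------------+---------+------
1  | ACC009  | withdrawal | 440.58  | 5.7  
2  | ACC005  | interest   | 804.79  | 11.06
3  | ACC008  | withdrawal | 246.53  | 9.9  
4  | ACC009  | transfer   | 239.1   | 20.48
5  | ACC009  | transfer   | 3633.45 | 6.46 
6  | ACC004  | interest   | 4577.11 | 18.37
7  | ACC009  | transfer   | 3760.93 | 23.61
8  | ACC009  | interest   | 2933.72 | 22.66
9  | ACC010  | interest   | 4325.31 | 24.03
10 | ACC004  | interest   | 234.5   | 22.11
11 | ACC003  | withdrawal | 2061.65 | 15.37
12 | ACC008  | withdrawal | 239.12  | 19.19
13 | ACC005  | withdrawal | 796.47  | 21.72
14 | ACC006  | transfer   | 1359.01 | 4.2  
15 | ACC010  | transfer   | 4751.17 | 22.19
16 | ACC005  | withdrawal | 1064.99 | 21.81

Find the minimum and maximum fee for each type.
SELECT type, MIN(fee), MAX(fee)
FROM transactions
GROUP BY type

Result:
  interest: min=11.06, max=24.03
  transfer: min=4.20, max=23.61
  withdrawal: min=5.70, max=21.81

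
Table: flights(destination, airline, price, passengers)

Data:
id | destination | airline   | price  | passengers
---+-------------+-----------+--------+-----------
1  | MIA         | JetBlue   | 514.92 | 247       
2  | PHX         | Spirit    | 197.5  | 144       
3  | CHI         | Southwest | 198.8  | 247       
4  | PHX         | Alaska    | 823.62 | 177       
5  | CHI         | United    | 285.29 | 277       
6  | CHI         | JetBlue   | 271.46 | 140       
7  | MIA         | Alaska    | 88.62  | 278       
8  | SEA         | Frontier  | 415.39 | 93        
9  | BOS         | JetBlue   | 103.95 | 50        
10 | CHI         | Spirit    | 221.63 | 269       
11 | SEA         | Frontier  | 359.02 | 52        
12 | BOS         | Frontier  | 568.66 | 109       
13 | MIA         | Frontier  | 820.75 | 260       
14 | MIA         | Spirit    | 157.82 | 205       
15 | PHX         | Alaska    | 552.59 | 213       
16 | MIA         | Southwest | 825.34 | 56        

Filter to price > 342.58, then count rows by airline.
SELECT airline, COUNT(*)
FROM flights
WHERE price > 342.58
GROUP BY airline

Note: WHERE filters rows before grouping.

Result:
  Alaska: 2
  Frontier: 4
  JetBlue: 1
  Southwest: 1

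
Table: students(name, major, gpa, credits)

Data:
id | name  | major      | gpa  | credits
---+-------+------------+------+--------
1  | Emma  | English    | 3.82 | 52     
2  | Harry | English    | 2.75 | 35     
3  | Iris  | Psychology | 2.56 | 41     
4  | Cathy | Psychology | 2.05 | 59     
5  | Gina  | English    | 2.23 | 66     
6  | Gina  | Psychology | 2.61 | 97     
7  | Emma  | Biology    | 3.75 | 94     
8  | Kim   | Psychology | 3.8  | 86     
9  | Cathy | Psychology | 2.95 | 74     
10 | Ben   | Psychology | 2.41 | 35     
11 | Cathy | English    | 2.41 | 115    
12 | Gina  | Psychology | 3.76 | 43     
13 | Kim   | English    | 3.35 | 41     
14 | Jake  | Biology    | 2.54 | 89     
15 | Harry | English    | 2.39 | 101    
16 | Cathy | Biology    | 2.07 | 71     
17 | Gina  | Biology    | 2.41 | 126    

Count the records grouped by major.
SELECT major, COUNT(*) as count
FROM students
GROUP BY major

Result:
  Biology: 4
  English: 6
  Psychology: 7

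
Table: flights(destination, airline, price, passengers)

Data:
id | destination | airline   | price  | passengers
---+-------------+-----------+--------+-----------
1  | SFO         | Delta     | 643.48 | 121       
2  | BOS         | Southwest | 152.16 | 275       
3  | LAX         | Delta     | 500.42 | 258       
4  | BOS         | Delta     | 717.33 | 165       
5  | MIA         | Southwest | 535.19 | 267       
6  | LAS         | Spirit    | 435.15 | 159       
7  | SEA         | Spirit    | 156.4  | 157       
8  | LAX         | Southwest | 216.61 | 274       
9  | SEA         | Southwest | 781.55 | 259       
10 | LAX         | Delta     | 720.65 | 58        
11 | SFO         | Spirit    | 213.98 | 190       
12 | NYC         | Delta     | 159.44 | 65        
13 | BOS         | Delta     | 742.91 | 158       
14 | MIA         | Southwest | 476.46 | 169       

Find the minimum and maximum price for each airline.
SELECT airline, MIN(price), MAX(price)
FROM flights
GROUP BY airline

Result:
  Delta: min=159.44, max=742.91
  Southwest: min=152.16, max=781.55
  Spirit: min=156.40, max=435.15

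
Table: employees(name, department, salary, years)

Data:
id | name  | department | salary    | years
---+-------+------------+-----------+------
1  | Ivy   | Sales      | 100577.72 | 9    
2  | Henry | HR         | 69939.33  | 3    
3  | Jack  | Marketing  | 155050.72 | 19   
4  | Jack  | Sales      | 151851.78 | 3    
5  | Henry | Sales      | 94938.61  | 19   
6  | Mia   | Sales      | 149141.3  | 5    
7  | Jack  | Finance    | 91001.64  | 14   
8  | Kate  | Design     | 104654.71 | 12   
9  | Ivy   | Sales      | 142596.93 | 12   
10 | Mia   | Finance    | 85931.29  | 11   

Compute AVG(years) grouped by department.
SELECT department, AVG(years) as result
FROM employees
GROUP BY department

Result:
  Design: 12.00
  Finance: 12.50
  HR: 3.00
  Marketing: 19.00
  Sales: 9.60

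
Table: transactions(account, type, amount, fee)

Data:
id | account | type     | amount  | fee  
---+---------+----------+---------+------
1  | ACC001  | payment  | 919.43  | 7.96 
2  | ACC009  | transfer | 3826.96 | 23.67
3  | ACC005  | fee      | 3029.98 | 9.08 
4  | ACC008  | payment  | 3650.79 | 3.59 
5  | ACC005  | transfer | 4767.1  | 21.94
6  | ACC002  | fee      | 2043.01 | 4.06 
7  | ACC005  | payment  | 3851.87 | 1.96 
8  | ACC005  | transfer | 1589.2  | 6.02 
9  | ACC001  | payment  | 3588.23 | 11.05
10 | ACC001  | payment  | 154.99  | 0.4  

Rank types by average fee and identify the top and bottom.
SELECT type, AVG(fee)
FROM transactions
GROUP BY type
ORDER BY AVG(fee)

All groups:
  payment: 4.99
  fee: 6.57
  transfer: 17.21

Highest: transfer (17.21)
Lowest: payment (4.99)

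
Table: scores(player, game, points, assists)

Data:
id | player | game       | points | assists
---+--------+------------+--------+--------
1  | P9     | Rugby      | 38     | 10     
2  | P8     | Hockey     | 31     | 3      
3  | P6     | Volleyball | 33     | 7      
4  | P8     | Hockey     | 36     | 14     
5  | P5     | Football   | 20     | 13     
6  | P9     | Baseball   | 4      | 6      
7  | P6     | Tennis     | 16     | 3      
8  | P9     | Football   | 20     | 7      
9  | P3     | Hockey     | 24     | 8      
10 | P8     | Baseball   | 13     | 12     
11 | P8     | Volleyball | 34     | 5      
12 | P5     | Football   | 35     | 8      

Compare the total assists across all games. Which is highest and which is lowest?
SELECT game, SUM(assists)
FROM scores
GROUP BY game
ORDER BY SUM(assists)

All groups:
  Tennis: 3
  Rugby: 10
  Volleyball: 12
  Baseball: 18
  Hockey: 25
  Football: 28

Highest: Football (28)
Lowest: Tennis (3)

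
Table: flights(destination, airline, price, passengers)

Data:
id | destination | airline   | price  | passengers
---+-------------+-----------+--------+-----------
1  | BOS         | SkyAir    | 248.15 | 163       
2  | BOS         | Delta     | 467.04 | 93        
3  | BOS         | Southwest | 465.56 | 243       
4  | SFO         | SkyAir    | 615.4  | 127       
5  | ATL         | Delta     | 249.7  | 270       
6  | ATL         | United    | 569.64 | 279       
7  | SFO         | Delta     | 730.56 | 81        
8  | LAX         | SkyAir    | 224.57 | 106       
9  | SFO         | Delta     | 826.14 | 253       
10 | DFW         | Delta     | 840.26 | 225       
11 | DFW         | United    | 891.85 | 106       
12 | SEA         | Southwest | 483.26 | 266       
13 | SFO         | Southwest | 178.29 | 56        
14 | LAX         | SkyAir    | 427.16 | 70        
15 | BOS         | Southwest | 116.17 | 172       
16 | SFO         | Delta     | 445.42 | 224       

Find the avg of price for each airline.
SELECT airline, AVG(price) as result
FROM flights
GROUP BY airline

Result:
  Delta: 593.19
  SkyAir: 378.82
  Southwest: 310.82
  United: 730.75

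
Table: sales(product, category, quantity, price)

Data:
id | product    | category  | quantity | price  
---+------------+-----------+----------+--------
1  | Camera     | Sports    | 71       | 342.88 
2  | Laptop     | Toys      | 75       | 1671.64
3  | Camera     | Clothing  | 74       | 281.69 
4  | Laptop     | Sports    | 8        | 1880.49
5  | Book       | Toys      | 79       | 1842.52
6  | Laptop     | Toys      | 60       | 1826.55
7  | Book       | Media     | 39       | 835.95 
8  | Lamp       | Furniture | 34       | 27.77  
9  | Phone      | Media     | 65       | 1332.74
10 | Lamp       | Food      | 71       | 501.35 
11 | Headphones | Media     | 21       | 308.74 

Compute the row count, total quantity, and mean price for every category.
SELECT category,
       COUNT(*) as cnt,
       SUM(quantity) as total_quantity,
       AVG(price) as avg_price
FROM sales
GROUP BY category

Result:
  Clothing: 1 records, 74 total quantity, 281.69 avg price
  Food: 1 records, 71 total quantity, 501.35 avg price
  Furniture: 1 records, 34 total quantity, 27.77 avg price
  Media: 3 records, 125 total quantity, 825.81 avg price
  Sports: 2 records, 79 total quantity, 1111.69 avg price
  Toys: 3 records, 214 total quantity, 1780.24 avg price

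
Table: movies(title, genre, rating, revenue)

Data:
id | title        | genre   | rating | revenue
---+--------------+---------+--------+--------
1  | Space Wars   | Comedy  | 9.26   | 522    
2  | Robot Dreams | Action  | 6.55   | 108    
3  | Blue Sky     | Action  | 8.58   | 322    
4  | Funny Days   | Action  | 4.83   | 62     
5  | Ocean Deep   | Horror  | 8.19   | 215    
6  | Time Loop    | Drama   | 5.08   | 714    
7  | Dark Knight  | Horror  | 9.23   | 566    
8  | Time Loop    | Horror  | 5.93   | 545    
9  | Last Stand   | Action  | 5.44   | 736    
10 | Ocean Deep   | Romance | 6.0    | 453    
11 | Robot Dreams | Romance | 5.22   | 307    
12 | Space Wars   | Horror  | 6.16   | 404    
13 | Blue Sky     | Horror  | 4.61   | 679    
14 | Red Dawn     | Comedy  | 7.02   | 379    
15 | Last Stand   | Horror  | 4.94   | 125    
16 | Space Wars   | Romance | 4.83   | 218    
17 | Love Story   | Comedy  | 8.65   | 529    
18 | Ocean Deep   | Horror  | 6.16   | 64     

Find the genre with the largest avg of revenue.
SELECT genre, AVG(revenue) as val
FROM movies
GROUP BY genre
ORDER BY val DESC
LIMIT 1

Result: Drama with avg(revenue) = 714.00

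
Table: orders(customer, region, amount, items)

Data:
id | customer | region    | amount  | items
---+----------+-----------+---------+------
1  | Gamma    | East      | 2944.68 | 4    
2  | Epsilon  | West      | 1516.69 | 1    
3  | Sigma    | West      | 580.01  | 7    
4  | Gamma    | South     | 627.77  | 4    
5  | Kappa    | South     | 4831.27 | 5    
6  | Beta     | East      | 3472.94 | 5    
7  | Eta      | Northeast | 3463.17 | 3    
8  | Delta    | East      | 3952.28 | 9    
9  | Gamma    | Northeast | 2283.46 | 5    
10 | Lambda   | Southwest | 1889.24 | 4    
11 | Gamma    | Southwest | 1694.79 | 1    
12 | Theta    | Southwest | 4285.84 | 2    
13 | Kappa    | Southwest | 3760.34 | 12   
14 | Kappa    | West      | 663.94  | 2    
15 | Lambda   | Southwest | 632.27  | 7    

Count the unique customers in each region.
SELECT region, COUNT(DISTINCT customer)
FROM orders
GROUP BY region

Result:
  East: 3 distinct
  Northeast: 2 distinct
  South: 2 distinct
  Southwest: 4 distinct
  West: 3 distinct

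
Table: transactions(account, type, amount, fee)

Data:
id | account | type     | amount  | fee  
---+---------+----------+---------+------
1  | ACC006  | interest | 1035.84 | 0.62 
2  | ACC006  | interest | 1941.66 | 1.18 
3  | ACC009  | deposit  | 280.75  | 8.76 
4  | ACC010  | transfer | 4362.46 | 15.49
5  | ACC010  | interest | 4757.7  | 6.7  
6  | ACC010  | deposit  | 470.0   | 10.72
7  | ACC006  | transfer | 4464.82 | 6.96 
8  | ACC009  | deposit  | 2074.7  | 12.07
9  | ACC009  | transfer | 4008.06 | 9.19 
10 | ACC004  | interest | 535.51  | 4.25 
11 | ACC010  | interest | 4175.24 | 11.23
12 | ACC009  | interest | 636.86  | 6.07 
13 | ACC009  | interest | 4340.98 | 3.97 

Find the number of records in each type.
SELECT type, COUNT(*) as count
FROM transactions
GROUP BY type

Result:
  deposit: 3
  interest: 7
  transfer: 3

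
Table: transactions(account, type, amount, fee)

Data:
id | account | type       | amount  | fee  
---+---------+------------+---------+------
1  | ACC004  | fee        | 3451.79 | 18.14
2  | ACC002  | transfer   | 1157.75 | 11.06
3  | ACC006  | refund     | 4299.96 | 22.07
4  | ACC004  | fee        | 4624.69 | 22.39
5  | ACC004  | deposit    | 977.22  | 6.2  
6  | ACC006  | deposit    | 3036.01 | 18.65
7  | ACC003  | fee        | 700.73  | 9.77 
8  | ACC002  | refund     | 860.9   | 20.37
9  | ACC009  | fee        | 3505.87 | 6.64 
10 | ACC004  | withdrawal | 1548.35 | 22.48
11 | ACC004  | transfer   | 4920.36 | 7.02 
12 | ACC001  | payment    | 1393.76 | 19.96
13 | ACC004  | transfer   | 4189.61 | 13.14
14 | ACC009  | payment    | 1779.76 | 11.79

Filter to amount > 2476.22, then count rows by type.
SELECT type, COUNT(*)
FROM transactions
WHERE amount > 2476.22
GROUP BY type

Note: WHERE filters rows before grouping.

Result:
  deposit: 1
  fee: 3
  refund: 1
  transfer: 2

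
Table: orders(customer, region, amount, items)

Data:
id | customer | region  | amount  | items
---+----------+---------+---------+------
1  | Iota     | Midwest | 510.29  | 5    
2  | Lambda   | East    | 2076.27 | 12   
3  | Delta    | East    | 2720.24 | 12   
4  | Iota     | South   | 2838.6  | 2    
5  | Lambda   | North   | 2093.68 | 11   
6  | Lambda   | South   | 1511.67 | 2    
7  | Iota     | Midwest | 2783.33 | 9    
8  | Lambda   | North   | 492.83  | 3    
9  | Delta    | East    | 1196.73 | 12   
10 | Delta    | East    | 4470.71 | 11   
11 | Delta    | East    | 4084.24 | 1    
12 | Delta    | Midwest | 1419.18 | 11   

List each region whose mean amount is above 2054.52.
SELECT region, AVG(amount)
FROM orders
GROUP BY region
HAVING AVG(amount) > 2054.52

Result:
  East: avg=2909.64
  South: avg=2175.14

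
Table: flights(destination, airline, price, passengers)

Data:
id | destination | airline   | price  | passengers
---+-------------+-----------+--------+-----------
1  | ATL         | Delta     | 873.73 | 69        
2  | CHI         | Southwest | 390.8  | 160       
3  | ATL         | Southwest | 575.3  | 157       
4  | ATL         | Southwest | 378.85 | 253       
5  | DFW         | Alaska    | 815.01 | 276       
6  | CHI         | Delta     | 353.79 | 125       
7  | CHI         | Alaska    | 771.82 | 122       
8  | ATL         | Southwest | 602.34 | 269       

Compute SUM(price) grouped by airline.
SELECT airline, SUM(price) as result
FROM flights
GROUP BY airline

Result:
  Alaska: 1586.83
  Delta: 1227.52
  Southwest: 1947.29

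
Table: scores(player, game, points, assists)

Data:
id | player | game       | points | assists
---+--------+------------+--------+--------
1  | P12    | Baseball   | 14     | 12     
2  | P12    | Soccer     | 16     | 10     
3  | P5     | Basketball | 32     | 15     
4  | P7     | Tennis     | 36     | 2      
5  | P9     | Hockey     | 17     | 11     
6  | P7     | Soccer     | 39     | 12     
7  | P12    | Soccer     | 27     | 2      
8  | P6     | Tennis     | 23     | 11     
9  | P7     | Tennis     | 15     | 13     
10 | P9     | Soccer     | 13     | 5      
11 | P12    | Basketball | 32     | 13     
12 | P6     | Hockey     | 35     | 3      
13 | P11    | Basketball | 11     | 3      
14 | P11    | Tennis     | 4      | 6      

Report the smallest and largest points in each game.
SELECT game, MIN(points), MAX(points)
FROM scores
GROUP BY game

Result:
  Baseball: min=14, max=14
  Basketball: min=11, max=32
  Hockey: min=17, max=35
  Soccer: min=13, max=39
  Tennis: min=4, max=36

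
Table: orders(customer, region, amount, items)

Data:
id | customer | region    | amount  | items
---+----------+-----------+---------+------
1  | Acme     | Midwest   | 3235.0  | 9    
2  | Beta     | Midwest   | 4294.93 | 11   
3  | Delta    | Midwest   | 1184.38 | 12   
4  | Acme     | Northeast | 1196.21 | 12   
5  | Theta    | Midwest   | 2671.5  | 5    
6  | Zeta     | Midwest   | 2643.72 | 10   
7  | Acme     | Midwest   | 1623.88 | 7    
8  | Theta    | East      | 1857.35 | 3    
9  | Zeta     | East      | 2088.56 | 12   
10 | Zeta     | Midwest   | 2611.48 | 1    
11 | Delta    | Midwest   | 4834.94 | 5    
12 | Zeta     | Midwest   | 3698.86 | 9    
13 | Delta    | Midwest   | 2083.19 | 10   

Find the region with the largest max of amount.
SELECT region, MAX(amount) as val
FROM orders
GROUP BY region
ORDER BY val DESC
LIMIT 1

Result: Midwest with max(amount) = 4834.94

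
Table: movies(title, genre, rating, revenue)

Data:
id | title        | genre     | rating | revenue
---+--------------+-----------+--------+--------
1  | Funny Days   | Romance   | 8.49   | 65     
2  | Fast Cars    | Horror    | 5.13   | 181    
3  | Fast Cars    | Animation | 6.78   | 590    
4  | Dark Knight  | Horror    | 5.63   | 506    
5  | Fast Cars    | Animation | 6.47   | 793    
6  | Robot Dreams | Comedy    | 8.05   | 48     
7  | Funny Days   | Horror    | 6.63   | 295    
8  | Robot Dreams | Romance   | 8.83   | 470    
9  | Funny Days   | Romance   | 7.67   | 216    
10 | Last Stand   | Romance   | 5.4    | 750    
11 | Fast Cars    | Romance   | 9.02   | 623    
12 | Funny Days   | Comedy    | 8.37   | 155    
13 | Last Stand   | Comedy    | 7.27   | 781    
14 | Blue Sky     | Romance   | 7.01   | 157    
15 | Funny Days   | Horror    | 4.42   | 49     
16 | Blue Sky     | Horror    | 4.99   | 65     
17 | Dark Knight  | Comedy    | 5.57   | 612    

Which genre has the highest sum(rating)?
SELECT genre, SUM(rating) as val
FROM movies
GROUP BY genre
ORDER BY val DESC
LIMIT 1

Result: Romance with sum(rating) = 46.42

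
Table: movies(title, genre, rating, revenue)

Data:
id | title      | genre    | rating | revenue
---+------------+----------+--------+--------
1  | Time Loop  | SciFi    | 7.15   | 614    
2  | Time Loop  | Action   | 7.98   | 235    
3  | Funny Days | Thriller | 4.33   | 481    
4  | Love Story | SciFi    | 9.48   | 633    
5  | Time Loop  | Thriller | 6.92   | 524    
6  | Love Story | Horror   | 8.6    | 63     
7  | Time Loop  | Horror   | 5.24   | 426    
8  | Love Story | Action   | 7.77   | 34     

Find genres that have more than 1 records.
SELECT genre, COUNT(*) as cnt
FROM movies
GROUP BY genre
HAVING COUNT(*) > 1

Result:
  Action: 2
  Horror: 2
  SciFi: 2
  Thriller: 2

Note: HAVING filters groups after aggregation, WHERE filters rows before.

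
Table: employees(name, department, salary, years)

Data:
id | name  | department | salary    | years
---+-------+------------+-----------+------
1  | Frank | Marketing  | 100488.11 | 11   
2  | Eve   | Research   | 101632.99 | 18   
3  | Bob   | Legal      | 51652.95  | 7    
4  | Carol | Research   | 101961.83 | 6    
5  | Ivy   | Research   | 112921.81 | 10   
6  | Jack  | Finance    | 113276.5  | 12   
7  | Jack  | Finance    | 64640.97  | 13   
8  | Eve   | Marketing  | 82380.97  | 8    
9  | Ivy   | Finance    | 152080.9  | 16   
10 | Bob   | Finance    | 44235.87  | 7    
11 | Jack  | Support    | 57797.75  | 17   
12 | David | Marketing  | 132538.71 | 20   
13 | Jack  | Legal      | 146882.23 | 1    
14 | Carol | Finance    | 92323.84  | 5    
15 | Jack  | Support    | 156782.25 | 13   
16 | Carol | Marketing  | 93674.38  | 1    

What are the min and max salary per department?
SELECT department, MIN(salary), MAX(salary)
FROM employees
GROUP BY department

Result:
  Finance: min=44235.87, max=152080.90
  Legal: min=51652.95, max=146882.23
  Marketing: min=82380.97, max=132538.71
  Research: min=101632.99, max=112921.81
  Support: min=57797.75, max=156782.25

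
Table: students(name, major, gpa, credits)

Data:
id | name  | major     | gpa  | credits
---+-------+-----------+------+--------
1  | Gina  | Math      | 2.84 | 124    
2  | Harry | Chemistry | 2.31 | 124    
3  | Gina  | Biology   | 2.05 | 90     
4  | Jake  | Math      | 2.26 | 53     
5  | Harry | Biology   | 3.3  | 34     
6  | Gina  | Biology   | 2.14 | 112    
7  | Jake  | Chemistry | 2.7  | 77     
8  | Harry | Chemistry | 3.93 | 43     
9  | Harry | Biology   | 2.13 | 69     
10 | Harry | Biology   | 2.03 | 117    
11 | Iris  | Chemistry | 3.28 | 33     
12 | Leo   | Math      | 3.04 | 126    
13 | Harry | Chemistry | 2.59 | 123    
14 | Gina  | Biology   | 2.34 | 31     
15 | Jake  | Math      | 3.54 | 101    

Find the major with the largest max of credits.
SELECT major, MAX(credits) as val
FROM students
GROUP BY major
ORDER BY val DESC
LIMIT 1

Result: Math with max(credits) = 126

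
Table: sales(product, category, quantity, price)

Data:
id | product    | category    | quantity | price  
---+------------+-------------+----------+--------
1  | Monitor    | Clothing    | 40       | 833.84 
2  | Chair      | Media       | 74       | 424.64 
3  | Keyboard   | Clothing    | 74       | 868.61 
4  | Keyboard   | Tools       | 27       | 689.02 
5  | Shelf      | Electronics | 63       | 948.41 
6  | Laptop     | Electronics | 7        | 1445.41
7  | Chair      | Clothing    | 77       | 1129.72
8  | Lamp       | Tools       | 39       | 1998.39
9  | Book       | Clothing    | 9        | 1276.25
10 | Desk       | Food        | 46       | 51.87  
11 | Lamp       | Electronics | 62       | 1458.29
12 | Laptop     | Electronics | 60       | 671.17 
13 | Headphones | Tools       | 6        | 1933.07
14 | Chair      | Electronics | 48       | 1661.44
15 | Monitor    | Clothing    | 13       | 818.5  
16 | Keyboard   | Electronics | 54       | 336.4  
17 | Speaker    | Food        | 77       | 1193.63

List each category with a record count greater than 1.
SELECT category, COUNT(*) as cnt
FROM sales
GROUP BY category
HAVING COUNT(*) > 1

Result:
  Clothing: 5
  Electronics: 6
  Food: 2
  Tools: 3

Note: HAVING filters groups after aggregation, WHERE filters rows before.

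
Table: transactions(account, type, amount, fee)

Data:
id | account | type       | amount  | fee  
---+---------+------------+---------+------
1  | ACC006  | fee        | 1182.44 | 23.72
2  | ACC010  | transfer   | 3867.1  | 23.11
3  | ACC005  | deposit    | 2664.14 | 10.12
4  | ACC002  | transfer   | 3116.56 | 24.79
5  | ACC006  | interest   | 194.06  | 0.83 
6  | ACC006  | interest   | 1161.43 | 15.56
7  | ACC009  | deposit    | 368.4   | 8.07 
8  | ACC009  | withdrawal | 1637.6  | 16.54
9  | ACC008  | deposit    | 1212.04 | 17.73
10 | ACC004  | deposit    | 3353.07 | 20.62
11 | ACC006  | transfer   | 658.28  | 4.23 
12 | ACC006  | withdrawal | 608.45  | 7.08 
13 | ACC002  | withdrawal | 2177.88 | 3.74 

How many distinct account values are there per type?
SELECT type, COUNT(DISTINCT account)
FROM transactions
GROUP BY type

Result:
  deposit: 4 distinct
  fee: 1 distinct
  interest: 1 distinct
  transfer: 3 distinct
  withdrawal: 3 distinct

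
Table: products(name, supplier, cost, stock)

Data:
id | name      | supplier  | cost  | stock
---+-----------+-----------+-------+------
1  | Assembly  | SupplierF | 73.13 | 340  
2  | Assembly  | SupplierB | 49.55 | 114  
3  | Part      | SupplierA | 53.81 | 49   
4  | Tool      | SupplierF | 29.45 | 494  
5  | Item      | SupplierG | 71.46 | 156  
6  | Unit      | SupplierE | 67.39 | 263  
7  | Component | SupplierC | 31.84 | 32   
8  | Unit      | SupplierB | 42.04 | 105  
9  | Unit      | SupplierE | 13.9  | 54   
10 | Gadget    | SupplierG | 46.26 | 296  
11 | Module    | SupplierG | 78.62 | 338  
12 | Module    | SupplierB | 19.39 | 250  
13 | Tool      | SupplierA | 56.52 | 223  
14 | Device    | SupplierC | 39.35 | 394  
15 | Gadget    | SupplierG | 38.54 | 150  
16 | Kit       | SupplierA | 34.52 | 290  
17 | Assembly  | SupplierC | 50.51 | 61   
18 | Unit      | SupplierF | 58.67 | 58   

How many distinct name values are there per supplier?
SELECT supplier, COUNT(DISTINCT name)
FROM products
GROUP BY supplier

Result:
  SupplierA: 3 distinct
  SupplierB: 3 distinct
  SupplierC: 3 distinct
  SupplierE: 1 distinct
  SupplierF: 3 distinct
  SupplierG: 3 distinct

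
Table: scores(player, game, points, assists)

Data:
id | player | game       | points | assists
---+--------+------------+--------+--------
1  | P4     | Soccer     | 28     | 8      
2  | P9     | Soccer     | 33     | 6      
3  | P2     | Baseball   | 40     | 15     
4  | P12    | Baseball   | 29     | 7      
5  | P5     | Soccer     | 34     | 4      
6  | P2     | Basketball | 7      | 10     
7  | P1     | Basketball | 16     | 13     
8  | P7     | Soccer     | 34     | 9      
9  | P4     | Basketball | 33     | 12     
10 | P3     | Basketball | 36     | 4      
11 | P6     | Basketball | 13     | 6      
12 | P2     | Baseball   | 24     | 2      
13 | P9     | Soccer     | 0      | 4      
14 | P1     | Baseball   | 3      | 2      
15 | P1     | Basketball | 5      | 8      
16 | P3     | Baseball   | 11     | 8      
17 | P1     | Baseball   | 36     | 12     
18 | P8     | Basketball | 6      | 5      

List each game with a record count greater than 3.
SELECT game, COUNT(*) as cnt
FROM scores
GROUP BY game
HAVING COUNT(*) > 3

Result:
  Baseball: 6
  Basketball: 7
  Soccer: 5

Note: HAVING filters groups after aggregation, WHERE filters rows before.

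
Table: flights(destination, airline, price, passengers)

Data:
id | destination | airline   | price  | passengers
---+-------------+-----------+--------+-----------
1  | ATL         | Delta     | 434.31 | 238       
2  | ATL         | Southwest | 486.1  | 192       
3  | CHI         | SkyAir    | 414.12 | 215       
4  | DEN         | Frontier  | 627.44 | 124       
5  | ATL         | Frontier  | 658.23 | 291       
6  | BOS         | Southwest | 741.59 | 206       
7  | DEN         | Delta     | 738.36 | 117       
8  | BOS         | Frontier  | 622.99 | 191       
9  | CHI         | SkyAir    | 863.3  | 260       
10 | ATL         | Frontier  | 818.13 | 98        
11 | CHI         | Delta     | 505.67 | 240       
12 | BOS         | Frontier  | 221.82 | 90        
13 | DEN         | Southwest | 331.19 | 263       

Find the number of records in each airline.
SELECT airline, COUNT(*) as count
FROM flights
GROUP BY airline

Result:
  Delta: 3
  Frontier: 5
  SkyAir: 2
  Southwest: 3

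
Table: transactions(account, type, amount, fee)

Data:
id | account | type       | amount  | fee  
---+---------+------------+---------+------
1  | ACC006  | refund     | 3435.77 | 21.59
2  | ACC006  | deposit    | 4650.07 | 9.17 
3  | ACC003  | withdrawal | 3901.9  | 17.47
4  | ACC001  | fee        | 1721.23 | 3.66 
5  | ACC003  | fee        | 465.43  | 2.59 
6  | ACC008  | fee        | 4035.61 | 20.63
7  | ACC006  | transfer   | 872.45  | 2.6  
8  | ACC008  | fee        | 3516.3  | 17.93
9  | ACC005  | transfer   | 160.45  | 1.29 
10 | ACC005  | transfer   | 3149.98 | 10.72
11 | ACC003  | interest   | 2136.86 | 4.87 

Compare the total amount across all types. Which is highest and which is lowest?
SELECT type, SUM(amount)
FROM transactions
GROUP BY type
ORDER BY SUM(amount)

All groups:
  interest: 2136.86
  refund: 3435.77
  withdrawal: 3901.90
  transfer: 4182.88
  deposit: 4650.07
  fee: 9738.57

Highest: fee (9738.57)
Lowest: interest (2136.86)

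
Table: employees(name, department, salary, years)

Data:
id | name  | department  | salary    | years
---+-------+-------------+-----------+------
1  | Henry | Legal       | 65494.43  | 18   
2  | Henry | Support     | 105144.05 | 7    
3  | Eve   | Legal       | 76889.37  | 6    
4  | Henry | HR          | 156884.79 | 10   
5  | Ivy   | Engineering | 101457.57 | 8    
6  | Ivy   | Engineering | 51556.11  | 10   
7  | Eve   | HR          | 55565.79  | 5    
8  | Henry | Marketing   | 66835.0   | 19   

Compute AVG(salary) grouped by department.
SELECT department, AVG(salary) as result
FROM employees
GROUP BY department

Result:
  Engineering: 76506.84
  HR: 106225.29
  Legal: 71191.90
  Marketing: 66835.00
  Support: 105144.05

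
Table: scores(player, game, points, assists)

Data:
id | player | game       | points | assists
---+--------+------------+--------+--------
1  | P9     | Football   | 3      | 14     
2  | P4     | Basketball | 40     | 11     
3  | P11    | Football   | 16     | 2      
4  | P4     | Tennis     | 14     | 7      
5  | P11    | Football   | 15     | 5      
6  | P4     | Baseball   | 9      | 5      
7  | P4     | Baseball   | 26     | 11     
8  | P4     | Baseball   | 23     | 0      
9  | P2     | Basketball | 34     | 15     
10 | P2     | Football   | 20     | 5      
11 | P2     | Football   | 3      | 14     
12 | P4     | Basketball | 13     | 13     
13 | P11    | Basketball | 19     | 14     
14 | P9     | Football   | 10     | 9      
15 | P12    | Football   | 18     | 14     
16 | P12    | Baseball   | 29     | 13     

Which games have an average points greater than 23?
SELECT game, AVG(points)
FROM scores
GROUP BY game
HAVING AVG(points) > 23

Result:
  Basketball: avg=26.50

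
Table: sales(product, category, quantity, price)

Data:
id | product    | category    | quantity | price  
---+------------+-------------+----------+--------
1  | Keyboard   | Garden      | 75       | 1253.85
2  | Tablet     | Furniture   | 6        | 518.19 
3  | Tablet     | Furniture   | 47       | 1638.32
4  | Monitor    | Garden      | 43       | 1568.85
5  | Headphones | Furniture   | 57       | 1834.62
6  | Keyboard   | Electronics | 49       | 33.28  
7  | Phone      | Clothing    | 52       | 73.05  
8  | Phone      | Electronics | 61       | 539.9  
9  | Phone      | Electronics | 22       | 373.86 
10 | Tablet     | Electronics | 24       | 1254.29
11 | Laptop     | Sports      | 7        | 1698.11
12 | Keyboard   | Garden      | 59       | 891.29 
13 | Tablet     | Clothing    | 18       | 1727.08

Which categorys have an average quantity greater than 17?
SELECT category, AVG(quantity)
FROM sales
GROUP BY category
HAVING AVG(quantity) > 17

Result:
  Clothing: avg=35.00
  Electronics: avg=39.00
  Furniture: avg=36.67
  Garden: avg=59.00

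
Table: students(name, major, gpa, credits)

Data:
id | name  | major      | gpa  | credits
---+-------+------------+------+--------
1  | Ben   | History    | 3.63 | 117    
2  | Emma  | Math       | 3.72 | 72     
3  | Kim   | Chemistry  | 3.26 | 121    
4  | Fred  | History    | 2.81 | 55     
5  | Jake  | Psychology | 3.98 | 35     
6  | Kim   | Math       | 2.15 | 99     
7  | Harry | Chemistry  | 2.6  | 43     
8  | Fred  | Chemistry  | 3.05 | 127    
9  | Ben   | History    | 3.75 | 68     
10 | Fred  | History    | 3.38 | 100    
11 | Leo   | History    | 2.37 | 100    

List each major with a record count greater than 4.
SELECT major, COUNT(*) as cnt
FROM students
GROUP BY major
HAVING COUNT(*) > 4

Result:
  History: 5

Note: HAVING filters groups after aggregation, WHERE filters rows before.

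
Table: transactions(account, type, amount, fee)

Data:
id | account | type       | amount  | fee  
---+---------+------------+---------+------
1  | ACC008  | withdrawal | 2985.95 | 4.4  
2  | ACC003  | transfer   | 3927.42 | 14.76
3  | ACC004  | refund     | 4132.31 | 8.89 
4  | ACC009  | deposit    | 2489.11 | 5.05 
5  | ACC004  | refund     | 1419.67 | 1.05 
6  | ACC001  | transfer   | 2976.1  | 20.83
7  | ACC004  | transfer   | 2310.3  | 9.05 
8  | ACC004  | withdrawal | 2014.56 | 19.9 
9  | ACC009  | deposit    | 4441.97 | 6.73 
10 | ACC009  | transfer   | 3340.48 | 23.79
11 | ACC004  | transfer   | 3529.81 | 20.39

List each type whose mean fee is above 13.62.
SELECT type, AVG(fee)
FROM transactions
GROUP BY type
HAVING AVG(fee) > 13.62

Result:
  transfer: avg=17.76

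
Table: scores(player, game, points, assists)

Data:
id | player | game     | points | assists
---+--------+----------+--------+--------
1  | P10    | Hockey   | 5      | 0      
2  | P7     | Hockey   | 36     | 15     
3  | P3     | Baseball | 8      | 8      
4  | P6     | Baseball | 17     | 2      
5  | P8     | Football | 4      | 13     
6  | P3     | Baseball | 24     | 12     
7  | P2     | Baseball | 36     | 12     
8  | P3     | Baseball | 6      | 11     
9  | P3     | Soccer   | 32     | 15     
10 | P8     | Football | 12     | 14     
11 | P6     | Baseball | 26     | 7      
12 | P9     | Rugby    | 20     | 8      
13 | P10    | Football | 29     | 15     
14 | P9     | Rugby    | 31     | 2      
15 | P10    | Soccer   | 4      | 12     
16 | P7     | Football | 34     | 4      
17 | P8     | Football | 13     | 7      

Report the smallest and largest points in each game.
SELECT game, MIN(points), MAX(points)
FROM scores
GROUP BY game

Result:
  Baseball: min=6, max=36
  Football: min=4, max=34
  Hockey: min=5, max=36
  Rugby: min=20, max=31
  Soccer: min=4, max=32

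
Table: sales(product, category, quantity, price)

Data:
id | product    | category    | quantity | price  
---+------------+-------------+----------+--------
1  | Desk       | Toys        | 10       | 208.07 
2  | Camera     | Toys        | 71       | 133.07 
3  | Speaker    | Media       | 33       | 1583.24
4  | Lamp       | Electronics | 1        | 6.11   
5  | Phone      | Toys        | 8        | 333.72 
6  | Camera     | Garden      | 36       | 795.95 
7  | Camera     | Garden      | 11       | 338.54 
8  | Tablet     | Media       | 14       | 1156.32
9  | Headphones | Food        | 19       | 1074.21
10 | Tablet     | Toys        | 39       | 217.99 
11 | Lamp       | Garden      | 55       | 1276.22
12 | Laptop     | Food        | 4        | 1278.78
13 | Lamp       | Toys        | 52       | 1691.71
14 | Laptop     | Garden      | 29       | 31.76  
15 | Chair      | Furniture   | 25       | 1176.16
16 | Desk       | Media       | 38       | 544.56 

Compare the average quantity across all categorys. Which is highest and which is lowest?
SELECT category, AVG(quantity)
FROM sales
GROUP BY category
ORDER BY AVG(quantity)

All groups:
  Electronics: 1.00
  Food: 11.50
  Furniture: 25.00
  Media: 28.33
  Garden: 32.75
  Toys: 36.00

Highest: Toys (36.00)
Lowest: Electronics (1.00)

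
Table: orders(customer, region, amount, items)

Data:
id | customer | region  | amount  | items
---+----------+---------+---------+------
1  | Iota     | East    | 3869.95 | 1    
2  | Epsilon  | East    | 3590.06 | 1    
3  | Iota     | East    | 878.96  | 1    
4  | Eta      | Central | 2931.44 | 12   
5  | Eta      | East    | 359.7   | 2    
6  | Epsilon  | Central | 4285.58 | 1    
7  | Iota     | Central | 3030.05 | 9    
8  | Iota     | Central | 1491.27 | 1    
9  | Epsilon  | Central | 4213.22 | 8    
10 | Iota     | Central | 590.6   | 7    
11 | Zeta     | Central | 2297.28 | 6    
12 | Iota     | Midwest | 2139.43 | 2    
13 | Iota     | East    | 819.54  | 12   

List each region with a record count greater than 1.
SELECT region, COUNT(*) as cnt
FROM orders
GROUP BY region
HAVING COUNT(*) > 1

Result:
  Central: 7
  East: 5

Note: HAVING filters groups after aggregation, WHERE filters rows before.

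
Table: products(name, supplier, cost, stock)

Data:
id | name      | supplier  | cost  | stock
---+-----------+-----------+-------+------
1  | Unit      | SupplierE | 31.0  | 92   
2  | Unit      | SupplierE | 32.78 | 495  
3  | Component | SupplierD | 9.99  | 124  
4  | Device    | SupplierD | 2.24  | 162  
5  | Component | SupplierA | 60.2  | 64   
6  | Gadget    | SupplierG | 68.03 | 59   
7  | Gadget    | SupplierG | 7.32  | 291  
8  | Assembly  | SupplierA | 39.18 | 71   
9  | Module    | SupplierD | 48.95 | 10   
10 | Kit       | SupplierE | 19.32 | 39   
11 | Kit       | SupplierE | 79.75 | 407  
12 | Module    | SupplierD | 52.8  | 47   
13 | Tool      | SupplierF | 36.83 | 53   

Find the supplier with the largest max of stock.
SELECT supplier, MAX(stock) as val
FROM products
GROUP BY supplier
ORDER BY val DESC
LIMIT 1

Result: SupplierE with max(stock) = 495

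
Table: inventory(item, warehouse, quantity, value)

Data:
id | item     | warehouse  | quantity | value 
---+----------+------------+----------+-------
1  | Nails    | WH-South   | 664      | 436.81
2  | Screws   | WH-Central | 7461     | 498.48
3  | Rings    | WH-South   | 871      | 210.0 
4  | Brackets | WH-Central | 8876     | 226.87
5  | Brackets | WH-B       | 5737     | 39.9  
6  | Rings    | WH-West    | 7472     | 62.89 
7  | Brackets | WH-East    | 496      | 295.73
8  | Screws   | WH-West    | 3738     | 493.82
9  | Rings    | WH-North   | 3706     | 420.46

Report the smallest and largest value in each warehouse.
SELECT warehouse, MIN(value), MAX(value)
FROM inventory
GROUP BY warehouse

Result:
  WH-B: min=39.90, max=39.90
  WH-Central: min=226.87, max=498.48
  WH-East: min=295.73, max=295.73
  WH-North: min=420.46, max=420.46
  WH-South: min=210.00, max=436.81
  WH-West: min=62.89, max=493.82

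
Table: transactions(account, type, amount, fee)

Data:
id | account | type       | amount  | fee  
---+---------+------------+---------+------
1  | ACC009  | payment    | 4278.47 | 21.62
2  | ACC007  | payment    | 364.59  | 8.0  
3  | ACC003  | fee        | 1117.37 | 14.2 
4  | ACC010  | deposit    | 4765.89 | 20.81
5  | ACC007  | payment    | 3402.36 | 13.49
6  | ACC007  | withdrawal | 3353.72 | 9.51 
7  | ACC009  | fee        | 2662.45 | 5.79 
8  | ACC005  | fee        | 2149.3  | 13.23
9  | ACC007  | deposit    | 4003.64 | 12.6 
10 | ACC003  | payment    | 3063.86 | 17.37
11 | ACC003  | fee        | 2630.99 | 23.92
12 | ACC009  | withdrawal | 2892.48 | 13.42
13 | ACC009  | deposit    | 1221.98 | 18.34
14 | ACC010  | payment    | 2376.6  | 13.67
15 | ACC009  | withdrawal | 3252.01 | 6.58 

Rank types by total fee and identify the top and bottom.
SELECT type, SUM(fee)
FROM transactions
GROUP BY type
ORDER BY SUM(fee)

All groups:
  withdrawal: 29.51
  deposit: 51.75
  fee: 57.14
  payment: 74.15

Highest: payment (74.15)
Lowest: withdrawal (29.51)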